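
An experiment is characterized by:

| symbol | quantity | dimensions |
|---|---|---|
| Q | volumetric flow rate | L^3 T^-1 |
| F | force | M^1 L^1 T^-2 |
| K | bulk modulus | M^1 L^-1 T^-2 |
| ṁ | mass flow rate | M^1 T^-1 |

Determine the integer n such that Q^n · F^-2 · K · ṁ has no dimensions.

Balance the L exponent: (3)·n from Q, plus −2·(1) + (-1) + (0) = -3 from the rest, must sum to zero.
3n − 3 = 0, so n = 1.

1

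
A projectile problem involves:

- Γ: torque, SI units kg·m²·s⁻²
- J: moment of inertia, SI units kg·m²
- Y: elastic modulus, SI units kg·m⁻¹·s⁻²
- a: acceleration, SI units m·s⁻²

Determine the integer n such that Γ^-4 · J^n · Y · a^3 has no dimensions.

Balance the M exponent: (1)·n from J, plus −4·(1) + (1) + 3·(0) = -3 from the rest, must sum to zero.
n − 3 = 0, so n = 3.

3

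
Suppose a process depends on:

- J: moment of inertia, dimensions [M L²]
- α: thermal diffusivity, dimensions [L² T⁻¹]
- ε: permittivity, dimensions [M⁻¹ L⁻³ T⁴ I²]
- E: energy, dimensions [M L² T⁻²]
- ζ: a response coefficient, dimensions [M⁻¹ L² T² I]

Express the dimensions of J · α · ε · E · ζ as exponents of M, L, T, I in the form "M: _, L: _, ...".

M: 0, L: 5, T: 3, I: 3

Collect each base-dimension exponent across the product:
  M: (1) + (0) + (-1) + (1) + (-1) = 0
  L: (2) + (2) + (-3) + (2) + (2) = 5
  T: (0) + (-1) + (4) + (-2) + (2) = 3
  I: (0) + (0) + (2) + (0) + (1) = 3
So the dimensions are [L⁵ T³ I³].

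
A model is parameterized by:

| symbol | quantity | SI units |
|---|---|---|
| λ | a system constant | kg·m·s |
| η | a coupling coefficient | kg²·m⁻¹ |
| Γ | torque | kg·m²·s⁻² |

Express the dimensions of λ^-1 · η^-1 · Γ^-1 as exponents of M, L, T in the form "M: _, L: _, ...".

M: -4, L: -2, T: 1

Collect each base-dimension exponent across the product:
  M: −(1) − (2) − (1) = -4
  L: −(1) − (-1) − (2) = -2
  T: −(1) − (0) − (-2) = 1
So the dimensions are [M⁻⁴ L⁻² T].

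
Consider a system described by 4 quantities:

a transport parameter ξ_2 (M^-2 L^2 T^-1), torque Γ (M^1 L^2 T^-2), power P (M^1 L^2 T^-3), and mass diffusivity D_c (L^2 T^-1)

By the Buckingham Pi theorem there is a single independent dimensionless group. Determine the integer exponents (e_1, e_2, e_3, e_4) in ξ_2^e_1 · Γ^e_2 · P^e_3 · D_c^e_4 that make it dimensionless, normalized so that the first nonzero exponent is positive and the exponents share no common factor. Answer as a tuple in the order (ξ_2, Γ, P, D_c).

M: e_1·(-2) + e_2·(1) + e_3·(1) + e_4·(0) = 0
L: e_1·(2) + e_2·(2) + e_3·(2) + e_4·(2) = 0
T: e_1·(-1) + e_2·(-2) + e_3·(-3) + e_4·(-1) = 0
Solving this homogeneous linear system for the smallest-integer solution (first nonzero entry positive) gives (1, 4, -2, -3).

(1, 4, -2, -3)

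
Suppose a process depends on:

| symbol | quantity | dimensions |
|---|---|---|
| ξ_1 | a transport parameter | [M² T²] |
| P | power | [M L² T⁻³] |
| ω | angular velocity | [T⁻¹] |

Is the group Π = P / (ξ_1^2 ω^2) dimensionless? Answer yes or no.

Sum the exponent of each base dimension across the product:
  M: −2·[ξ_1]_M + [P]_M − 2·[ω]_M = −2·(2) + (1) − 2·(0) = -3
  L: −2·[ξ_1]_L + [P]_L − 2·[ω]_L = −2·(0) + (2) − 2·(0) = 2
  T: −2·[ξ_1]_T + [P]_T − 2·[ω]_T = −2·(2) + (-3) − 2·(-1) = -5
Net dimensions [M⁻³ L² T⁻⁵] ≠ [1] — not dimensionless.

no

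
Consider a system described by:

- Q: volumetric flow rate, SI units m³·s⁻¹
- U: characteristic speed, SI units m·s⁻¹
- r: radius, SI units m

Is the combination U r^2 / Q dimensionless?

yes

Sum the exponent of each base dimension across the product:
  L: −[Q]_L + [U]_L + 2·[r]_L = −(3) + (1) + 2·(1) = 0
  T: −[Q]_T + [U]_T + 2·[r]_T = −(-1) + (-1) + 2·(0) = 0
All base exponents vanish — dimensionless.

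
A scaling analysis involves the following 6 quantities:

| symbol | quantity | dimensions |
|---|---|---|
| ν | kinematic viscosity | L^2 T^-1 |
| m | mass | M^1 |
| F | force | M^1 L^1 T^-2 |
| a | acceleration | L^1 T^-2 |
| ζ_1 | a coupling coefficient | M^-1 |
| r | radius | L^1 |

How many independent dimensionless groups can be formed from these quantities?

3

There are 6 variables and 3 base dimensions (M, L, T).
The dimension matrix has rank 3.
Independent dimensionless groups: 6 − 3 = 3.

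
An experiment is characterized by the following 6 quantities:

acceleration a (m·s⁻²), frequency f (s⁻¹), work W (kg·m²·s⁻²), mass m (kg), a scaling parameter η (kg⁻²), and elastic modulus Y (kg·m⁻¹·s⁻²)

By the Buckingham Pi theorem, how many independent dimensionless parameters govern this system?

There are 6 variables and 3 base dimensions (M, L, T).
The dimension matrix has rank 3.
Independent dimensionless groups: 6 − 3 = 3.

3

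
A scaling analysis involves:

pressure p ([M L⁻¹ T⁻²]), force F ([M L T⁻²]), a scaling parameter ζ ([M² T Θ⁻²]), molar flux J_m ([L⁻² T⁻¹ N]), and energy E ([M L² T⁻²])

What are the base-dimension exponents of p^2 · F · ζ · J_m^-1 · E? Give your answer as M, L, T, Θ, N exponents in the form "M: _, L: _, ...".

Collect each base-dimension exponent across the product:
  M: 2·(1) + (1) + (2) − (0) + (1) = 6
  L: 2·(-1) + (1) + (0) − (-2) + (2) = 3
  T: 2·(-2) + (-2) + (1) − (-1) + (-2) = -6
  Θ: 2·(0) + (0) + (-2) − (0) + (0) = -2
  N: 2·(0) + (0) + (0) − (1) + (0) = -1
So the dimensions are [M⁶ L³ T⁻⁶ Θ⁻² N⁻¹].

M: 6, L: 3, T: -6, Θ: -2, N: -1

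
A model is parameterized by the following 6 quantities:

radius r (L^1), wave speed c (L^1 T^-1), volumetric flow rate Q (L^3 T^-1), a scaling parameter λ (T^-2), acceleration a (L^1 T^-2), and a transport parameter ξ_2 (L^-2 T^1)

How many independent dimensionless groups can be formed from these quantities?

There are 6 variables and 2 base dimensions (L, T).
The dimension matrix has rank 2.
Independent dimensionless groups: 6 − 2 = 4.

4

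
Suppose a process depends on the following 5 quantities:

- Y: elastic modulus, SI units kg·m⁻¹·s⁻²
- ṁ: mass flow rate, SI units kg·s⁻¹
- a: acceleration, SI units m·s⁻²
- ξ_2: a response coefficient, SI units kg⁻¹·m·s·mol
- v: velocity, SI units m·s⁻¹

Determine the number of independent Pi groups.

1

There are 5 variables and 4 base dimensions (M, L, T, N).
The dimension matrix has rank 4.
Independent dimensionless groups: 5 − 4 = 1.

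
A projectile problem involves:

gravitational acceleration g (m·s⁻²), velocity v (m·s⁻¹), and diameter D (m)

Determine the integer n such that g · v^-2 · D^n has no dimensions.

1

Balance the L exponent: (1)·n from D, plus (1) − 2·(1) = -1 from the rest, must sum to zero.
n − 1 = 0, so n = 1.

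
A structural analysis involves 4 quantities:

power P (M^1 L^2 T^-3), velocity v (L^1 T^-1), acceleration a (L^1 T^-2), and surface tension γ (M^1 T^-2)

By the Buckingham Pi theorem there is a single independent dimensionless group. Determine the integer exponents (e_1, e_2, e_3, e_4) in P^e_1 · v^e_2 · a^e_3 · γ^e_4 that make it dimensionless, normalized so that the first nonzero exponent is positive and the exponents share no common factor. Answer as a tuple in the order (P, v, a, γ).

(1, -3, 1, -1)

M: e_1·(1) + e_2·(0) + e_3·(0) + e_4·(1) = 0
L: e_1·(2) + e_2·(1) + e_3·(1) + e_4·(0) = 0
T: e_1·(-3) + e_2·(-1) + e_3·(-2) + e_4·(-2) = 0
Solving this homogeneous linear system for the smallest-integer solution (first nonzero entry positive) gives (1, -3, 1, -1).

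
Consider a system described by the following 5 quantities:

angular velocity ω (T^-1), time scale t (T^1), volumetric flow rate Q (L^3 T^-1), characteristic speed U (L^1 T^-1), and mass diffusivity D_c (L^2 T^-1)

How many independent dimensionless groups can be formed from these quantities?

3

There are 5 variables and 2 base dimensions (L, T).
The dimension matrix has rank 2.
Independent dimensionless groups: 5 − 2 = 3.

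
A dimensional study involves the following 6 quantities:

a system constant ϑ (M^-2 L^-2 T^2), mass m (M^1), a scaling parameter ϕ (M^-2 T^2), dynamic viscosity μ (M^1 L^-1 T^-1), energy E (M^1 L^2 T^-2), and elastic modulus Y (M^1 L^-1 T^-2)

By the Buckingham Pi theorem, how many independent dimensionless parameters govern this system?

There are 6 variables and 3 base dimensions (M, L, T).
The dimension matrix has rank 3.
Independent dimensionless groups: 6 − 3 = 3.

3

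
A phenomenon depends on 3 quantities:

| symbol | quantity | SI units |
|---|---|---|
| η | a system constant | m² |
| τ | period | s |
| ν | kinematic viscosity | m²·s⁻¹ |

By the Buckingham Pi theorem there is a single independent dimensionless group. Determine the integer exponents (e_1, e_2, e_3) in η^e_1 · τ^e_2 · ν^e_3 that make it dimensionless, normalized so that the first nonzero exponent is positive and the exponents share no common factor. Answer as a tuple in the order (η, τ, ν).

L: e_1·(2) + e_2·(0) + e_3·(2) = 0
T: e_1·(0) + e_2·(1) + e_3·(-1) = 0
Solving this homogeneous linear system for the smallest-integer solution (first nonzero entry positive) gives (1, -1, -1).

(1, -1, -1)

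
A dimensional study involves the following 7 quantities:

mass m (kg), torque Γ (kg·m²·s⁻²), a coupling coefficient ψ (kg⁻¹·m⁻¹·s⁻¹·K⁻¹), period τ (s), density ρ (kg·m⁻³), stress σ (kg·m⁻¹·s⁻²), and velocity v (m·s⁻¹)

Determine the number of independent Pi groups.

There are 7 variables and 4 base dimensions (M, L, T, Θ).
The dimension matrix has rank 4.
Independent dimensionless groups: 7 − 4 = 3.

3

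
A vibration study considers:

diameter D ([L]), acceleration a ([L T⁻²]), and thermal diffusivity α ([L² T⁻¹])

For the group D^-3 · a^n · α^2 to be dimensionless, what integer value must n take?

-1

Balance the L exponent: (1)·n from a, plus −3·(1) + 2·(2) = 1 from the rest, must sum to zero.
n + 1 = 0, so n = -1.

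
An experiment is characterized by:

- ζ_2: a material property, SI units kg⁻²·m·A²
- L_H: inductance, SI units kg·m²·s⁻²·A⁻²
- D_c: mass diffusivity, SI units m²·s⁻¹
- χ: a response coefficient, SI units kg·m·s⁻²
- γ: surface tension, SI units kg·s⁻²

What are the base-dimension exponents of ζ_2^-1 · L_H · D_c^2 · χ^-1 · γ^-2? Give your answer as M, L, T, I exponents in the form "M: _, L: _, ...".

M: 0, L: 4, T: 2, I: -4

Collect each base-dimension exponent across the product:
  M: −(-2) + (1) + 2·(0) − (1) − 2·(1) = 0
  L: −(1) + (2) + 2·(2) − (1) − 2·(0) = 4
  T: −(0) + (-2) + 2·(-1) − (-2) − 2·(-2) = 2
  I: −(2) + (-2) + 2·(0) − (0) − 2·(0) = -4
So the dimensions are [L⁴ T² I⁻⁴].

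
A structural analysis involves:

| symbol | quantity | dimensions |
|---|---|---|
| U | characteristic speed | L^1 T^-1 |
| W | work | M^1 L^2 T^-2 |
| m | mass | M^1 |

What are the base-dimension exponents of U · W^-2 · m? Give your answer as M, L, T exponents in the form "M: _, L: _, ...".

M: -1, L: -3, T: 3

Collect each base-dimension exponent across the product:
  M: (0) − 2·(1) + (1) = -1
  L: (1) − 2·(2) + (0) = -3
  T: (-1) − 2·(-2) + (0) = 3
So the dimensions are [M⁻¹ L⁻³ T³].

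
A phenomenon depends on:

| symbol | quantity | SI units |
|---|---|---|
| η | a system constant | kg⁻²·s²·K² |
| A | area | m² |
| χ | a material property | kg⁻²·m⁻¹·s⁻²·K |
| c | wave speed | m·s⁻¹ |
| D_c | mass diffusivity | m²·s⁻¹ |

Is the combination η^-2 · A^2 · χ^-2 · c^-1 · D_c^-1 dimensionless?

no

Sum the exponent of each base dimension across the product:
  M: −2·[η]_M + 2·[A]_M − 2·[χ]_M − [c]_M − [D_c]_M = −2·(-2) + 2·(0) − 2·(-2) − (0) − (0) = 8
  L: −2·[η]_L + 2·[A]_L − 2·[χ]_L − [c]_L − [D_c]_L = −2·(0) + 2·(2) − 2·(-1) − (1) − (2) = 3
  T: −2·[η]_T + 2·[A]_T − 2·[χ]_T − [c]_T − [D_c]_T = −2·(2) + 2·(0) − 2·(-2) − (-1) − (-1) = 2
  Θ: −2·[η]_Θ + 2·[A]_Θ − 2·[χ]_Θ − [c]_Θ − [D_c]_Θ = −2·(2) + 2·(0) − 2·(1) − (0) − (0) = -6
Net dimensions [M⁸ L³ T² Θ⁻⁶] ≠ [1] — not dimensionless.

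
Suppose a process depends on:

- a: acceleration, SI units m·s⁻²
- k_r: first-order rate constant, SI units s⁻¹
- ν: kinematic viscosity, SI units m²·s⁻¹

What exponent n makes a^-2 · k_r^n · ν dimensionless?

3

Balance the T exponent: (-1)·n from k_r, plus −2·(-2) + (-1) = 3 from the rest, must sum to zero.
−n + 3 = 0, so n = 3.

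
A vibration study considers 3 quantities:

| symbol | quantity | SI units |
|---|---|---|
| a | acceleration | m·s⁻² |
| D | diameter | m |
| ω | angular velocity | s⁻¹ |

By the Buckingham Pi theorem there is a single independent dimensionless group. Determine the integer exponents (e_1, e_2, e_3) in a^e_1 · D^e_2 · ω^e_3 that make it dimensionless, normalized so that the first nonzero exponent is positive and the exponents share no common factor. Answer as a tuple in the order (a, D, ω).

L: e_1·(1) + e_2·(1) + e_3·(0) = 0
T: e_1·(-2) + e_2·(0) + e_3·(-1) = 0
Solving this homogeneous linear system for the smallest-integer solution (first nonzero entry positive) gives (1, -1, -2).

(1, -1, -2)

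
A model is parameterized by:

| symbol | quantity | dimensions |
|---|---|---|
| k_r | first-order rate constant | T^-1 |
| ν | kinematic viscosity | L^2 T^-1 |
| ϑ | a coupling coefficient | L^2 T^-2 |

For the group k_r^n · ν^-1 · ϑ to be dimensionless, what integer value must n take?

-1

Balance the T exponent: (-1)·n from k_r, plus −(-1) + (-2) = -1 from the rest, must sum to zero.
−n − 1 = 0, so n = -1.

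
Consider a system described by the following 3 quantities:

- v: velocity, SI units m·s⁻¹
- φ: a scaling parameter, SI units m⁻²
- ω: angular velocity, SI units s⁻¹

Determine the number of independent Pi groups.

There are 3 variables and 2 base dimensions (L, T).
The dimension matrix has rank 2.
Independent dimensionless groups: 3 − 2 = 1.

1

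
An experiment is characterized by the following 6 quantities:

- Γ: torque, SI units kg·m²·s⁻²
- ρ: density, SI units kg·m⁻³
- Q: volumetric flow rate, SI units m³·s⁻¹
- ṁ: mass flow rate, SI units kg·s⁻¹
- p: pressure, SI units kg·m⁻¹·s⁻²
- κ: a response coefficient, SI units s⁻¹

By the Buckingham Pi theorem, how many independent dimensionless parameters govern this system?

3

There are 6 variables and 3 base dimensions (M, L, T).
The dimension matrix has rank 3.
Independent dimensionless groups: 6 − 3 = 3.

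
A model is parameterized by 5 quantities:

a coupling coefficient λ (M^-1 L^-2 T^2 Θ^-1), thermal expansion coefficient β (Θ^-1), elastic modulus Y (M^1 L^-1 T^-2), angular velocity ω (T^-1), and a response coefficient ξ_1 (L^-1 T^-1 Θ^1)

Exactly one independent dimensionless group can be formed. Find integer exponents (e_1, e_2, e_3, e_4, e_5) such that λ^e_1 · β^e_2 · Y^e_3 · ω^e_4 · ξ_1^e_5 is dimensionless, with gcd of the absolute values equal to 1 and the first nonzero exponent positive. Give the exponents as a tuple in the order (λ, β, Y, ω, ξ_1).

(1, -4, 1, 3, -3)

M: e_1·(-1) + e_2·(0) + e_3·(1) + e_4·(0) + e_5·(0) = 0
L: e_1·(-2) + e_2·(0) + e_3·(-1) + e_4·(0) + e_5·(-1) = 0
T: e_1·(2) + e_2·(0) + e_3·(-2) + e_4·(-1) + e_5·(-1) = 0
Θ: e_1·(-1) + e_2·(-1) + e_3·(0) + e_4·(0) + e_5·(1) = 0
Solving this homogeneous linear system for the smallest-integer solution (first nonzero entry positive) gives (1, -4, 1, 3, -3).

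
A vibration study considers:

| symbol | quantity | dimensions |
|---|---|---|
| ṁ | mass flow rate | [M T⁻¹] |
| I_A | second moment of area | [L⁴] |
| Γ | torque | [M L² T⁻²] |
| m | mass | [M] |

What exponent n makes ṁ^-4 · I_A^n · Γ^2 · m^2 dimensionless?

Balance the L exponent: (4)·n from I_A, plus −4·(0) + 2·(2) + 2·(0) = 4 from the rest, must sum to zero.
4n + 4 = 0, so n = -1.

-1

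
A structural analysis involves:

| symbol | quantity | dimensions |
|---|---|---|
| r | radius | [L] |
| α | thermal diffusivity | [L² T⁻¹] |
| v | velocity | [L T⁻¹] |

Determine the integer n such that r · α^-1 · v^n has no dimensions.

1

Balance the L exponent: (1)·n from v, plus (1) − (2) = -1 from the rest, must sum to zero.
n − 1 = 0, so n = 1.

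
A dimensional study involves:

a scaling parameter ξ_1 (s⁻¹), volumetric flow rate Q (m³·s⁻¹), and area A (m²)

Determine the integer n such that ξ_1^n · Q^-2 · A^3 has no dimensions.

Balance the T exponent: (-1)·n from ξ_1, plus −2·(-1) + 3·(0) = 2 from the rest, must sum to zero.
−n + 2 = 0, so n = 2.

2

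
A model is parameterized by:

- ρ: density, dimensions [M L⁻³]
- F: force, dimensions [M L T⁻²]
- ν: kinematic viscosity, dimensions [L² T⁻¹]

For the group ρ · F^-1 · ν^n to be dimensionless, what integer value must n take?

Balance the L exponent: (2)·n from ν, plus (-3) − (1) = -4 from the rest, must sum to zero.
2n − 4 = 0, so n = 2.

2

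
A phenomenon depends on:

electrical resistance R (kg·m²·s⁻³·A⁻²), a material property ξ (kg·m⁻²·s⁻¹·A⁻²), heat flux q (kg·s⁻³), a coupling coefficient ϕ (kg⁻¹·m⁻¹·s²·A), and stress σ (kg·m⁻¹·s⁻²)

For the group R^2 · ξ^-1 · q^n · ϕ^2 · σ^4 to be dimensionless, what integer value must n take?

-3

Balance the M exponent: (1)·n from q, plus 2·(1) − (1) + 2·(-1) + 4·(1) = 3 from the rest, must sum to zero.
n + 3 = 0, so n = -3.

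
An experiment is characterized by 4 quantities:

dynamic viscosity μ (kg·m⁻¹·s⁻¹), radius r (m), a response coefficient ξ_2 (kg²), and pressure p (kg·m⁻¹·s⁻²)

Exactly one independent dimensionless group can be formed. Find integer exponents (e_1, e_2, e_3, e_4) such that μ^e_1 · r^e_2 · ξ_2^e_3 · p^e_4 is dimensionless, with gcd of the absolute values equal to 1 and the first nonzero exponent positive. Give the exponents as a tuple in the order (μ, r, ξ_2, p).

(4, 2, -1, -2)

M: e_1·(1) + e_2·(0) + e_3·(2) + e_4·(1) = 0
L: e_1·(-1) + e_2·(1) + e_3·(0) + e_4·(-1) = 0
T: e_1·(-1) + e_2·(0) + e_3·(0) + e_4·(-2) = 0
Solving this homogeneous linear system for the smallest-integer solution (first nonzero entry positive) gives (4, 2, -1, -2).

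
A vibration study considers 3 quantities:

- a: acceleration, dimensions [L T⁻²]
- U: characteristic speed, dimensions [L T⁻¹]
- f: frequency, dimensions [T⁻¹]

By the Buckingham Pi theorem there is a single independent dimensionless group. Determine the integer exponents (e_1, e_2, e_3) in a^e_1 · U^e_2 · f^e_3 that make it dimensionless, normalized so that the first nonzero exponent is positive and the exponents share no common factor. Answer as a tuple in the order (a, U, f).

L: e_1·(1) + e_2·(1) + e_3·(0) = 0
T: e_1·(-2) + e_2·(-1) + e_3·(-1) = 0
Solving this homogeneous linear system for the smallest-integer solution (first nonzero entry positive) gives (1, -1, -1).

(1, -1, -1)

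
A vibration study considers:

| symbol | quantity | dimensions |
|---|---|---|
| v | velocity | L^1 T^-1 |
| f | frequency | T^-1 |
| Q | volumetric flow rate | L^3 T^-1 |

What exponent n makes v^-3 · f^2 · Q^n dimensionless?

Balance the L exponent: (3)·n from Q, plus −3·(1) + 2·(0) = -3 from the rest, must sum to zero.
3n − 3 = 0, so n = 1.

1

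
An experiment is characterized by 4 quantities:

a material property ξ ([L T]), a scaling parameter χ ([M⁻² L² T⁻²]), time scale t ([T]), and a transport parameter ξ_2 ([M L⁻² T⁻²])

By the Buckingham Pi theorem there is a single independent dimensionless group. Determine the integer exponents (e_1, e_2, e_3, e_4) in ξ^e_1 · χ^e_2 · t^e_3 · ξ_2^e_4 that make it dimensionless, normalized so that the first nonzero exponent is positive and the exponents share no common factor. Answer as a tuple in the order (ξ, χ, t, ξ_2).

M: e_1·(0) + e_2·(-2) + e_3·(0) + e_4·(1) = 0
L: e_1·(1) + e_2·(2) + e_3·(0) + e_4·(-2) = 0
T: e_1·(1) + e_2·(-2) + e_3·(1) + e_4·(-2) = 0
Solving this homogeneous linear system for the smallest-integer solution (first nonzero entry positive) gives (2, 1, 4, 2).

(2, 1, 4, 2)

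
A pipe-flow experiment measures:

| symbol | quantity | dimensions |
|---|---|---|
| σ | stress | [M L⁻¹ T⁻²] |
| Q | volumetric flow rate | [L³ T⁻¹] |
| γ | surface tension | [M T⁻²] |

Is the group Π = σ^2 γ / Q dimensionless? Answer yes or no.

no

Sum the exponent of each base dimension across the product:
  M: 2·[σ]_M − [Q]_M + [γ]_M = 2·(1) − (0) + (1) = 3
  L: 2·[σ]_L − [Q]_L + [γ]_L = 2·(-1) − (3) + (0) = -5
  T: 2·[σ]_T − [Q]_T + [γ]_T = 2·(-2) − (-1) + (-2) = -5
Net dimensions [M³ L⁻⁵ T⁻⁵] ≠ [1] — not dimensionless.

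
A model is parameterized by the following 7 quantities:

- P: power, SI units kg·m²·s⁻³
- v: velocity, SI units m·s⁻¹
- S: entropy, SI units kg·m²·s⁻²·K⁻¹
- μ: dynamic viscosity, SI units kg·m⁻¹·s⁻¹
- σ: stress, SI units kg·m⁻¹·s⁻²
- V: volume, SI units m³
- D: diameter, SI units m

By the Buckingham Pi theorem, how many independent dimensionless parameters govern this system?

3

There are 7 variables and 4 base dimensions (M, L, T, Θ).
The dimension matrix has rank 4.
Independent dimensionless groups: 7 − 4 = 3.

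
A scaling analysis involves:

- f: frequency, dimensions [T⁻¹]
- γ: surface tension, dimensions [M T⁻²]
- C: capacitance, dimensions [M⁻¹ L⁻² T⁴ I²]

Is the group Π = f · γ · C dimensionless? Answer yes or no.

no

Sum the exponent of each base dimension across the product:
  M: [f]_M + [γ]_M + [C]_M = (0) + (1) + (-1) = 0
  L: [f]_L + [γ]_L + [C]_L = (0) + (0) + (-2) = -2
  T: [f]_T + [γ]_T + [C]_T = (-1) + (-2) + (4) = 1
  I: [f]_I + [γ]_I + [C]_I = (0) + (0) + (2) = 2
Net dimensions [L⁻² T I²] ≠ [1] — not dimensionless.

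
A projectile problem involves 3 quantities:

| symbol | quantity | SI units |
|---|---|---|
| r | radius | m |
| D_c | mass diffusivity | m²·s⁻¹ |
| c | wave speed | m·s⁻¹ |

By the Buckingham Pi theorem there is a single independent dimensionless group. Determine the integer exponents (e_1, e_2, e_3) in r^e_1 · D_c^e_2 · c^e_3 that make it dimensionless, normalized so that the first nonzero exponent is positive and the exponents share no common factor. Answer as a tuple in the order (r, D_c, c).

(1, -1, 1)

L: e_1·(1) + e_2·(2) + e_3·(1) = 0
T: e_1·(0) + e_2·(-1) + e_3·(-1) = 0
Solving this homogeneous linear system for the smallest-integer solution (first nonzero entry positive) gives (1, -1, 1).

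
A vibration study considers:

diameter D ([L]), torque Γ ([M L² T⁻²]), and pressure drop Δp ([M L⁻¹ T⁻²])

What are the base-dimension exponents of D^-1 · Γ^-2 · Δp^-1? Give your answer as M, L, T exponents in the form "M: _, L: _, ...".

Collect each base-dimension exponent across the product:
  M: −(0) − 2·(1) − (1) = -3
  L: −(1) − 2·(2) − (-1) = -4
  T: −(0) − 2·(-2) − (-2) = 6
So the dimensions are [M⁻³ L⁻⁴ T⁶].

M: -3, L: -4, T: 6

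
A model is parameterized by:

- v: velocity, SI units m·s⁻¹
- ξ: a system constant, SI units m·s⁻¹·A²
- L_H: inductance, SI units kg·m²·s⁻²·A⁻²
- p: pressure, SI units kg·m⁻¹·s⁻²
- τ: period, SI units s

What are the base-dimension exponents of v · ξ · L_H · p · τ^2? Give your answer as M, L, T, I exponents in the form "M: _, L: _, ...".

M: 2, L: 3, T: -4, I: 0

Collect each base-dimension exponent across the product:
  M: (0) + (0) + (1) + (1) + 2·(0) = 2
  L: (1) + (1) + (2) + (-1) + 2·(0) = 3
  T: (-1) + (-1) + (-2) + (-2) + 2·(1) = -4
  I: (0) + (2) + (-2) + (0) + 2·(0) = 0
So the dimensions are [M² L³ T⁻⁴].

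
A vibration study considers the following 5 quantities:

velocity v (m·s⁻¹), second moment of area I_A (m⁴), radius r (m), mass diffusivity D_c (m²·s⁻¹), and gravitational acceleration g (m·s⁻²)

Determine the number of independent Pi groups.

There are 5 variables and 2 base dimensions (L, T).
The dimension matrix has rank 2.
Independent dimensionless groups: 5 − 2 = 3.

3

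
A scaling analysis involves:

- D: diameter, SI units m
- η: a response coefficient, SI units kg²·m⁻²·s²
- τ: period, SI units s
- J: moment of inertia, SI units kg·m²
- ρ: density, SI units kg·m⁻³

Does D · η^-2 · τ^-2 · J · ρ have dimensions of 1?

Sum the exponent of each base dimension across the product:
  M: [D]_M − 2·[η]_M − 2·[τ]_M + [J]_M + [ρ]_M = (0) − 2·(2) − 2·(0) + (1) + (1) = -2
  L: [D]_L − 2·[η]_L − 2·[τ]_L + [J]_L + [ρ]_L = (1) − 2·(-2) − 2·(0) + (2) + (-3) = 4
  T: [D]_T − 2·[η]_T − 2·[τ]_T + [J]_T + [ρ]_T = (0) − 2·(2) − 2·(1) + (0) + (0) = -6
Net dimensions [M⁻² L⁴ T⁻⁶] ≠ [1] — not dimensionless.

no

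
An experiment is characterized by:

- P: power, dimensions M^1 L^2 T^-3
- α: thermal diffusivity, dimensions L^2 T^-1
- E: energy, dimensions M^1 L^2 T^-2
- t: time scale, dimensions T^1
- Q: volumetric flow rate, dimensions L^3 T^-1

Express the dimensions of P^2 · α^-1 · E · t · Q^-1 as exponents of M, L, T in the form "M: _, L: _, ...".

Collect each base-dimension exponent across the product:
  M: 2·(1) − (0) + (1) + (0) − (0) = 3
  L: 2·(2) − (2) + (2) + (0) − (3) = 1
  T: 2·(-3) − (-1) + (-2) + (1) − (-1) = -5
So the dimensions are [M³ L T⁻⁵].

M: 3, L: 1, T: -5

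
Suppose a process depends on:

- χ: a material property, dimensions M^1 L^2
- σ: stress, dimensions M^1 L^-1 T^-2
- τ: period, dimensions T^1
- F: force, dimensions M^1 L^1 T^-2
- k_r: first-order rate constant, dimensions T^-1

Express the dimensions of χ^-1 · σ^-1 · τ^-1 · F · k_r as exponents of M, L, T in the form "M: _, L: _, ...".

M: -1, L: 0, T: -2

Collect each base-dimension exponent across the product:
  M: −(1) − (1) − (0) + (1) + (0) = -1
  L: −(2) − (-1) − (0) + (1) + (0) = 0
  T: −(0) − (-2) − (1) + (-2) + (-1) = -2
So the dimensions are [M⁻¹ T⁻²].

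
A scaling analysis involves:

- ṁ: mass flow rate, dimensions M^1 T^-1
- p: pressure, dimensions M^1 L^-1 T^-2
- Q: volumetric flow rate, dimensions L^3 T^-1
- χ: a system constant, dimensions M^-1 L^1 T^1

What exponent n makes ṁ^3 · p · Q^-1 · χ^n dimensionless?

4

Balance the M exponent: (-1)·n from χ, plus 3·(1) + (1) − (0) = 4 from the rest, must sum to zero.
−n + 4 = 0, so n = 4.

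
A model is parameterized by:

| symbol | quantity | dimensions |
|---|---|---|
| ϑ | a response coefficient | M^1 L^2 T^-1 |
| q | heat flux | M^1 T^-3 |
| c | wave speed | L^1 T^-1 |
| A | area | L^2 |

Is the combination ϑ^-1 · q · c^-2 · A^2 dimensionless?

Sum the exponent of each base dimension across the product:
  M: −[ϑ]_M + [q]_M − 2·[c]_M + 2·[A]_M = −(1) + (1) − 2·(0) + 2·(0) = 0
  L: −[ϑ]_L + [q]_L − 2·[c]_L + 2·[A]_L = −(2) + (0) − 2·(1) + 2·(2) = 0
  T: −[ϑ]_T + [q]_T − 2·[c]_T + 2·[A]_T = −(-1) + (-3) − 2·(-1) + 2·(0) = 0
All base exponents vanish — dimensionless.

yes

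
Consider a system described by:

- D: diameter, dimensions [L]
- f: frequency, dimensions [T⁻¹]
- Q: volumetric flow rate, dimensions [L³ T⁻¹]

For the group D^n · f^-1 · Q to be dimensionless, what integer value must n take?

-3

Balance the L exponent: (1)·n from D, plus −(0) + (3) = 3 from the rest, must sum to zero.
n + 3 = 0, so n = -3.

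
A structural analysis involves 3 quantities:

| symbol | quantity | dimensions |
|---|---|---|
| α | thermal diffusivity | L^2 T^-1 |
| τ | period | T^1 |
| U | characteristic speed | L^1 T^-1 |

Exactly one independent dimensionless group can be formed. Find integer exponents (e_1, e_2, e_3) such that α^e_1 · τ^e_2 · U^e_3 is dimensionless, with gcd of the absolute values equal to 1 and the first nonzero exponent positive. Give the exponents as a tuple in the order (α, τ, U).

L: e_1·(2) + e_2·(0) + e_3·(1) = 0
T: e_1·(-1) + e_2·(1) + e_3·(-1) = 0
Solving this homogeneous linear system for the smallest-integer solution (first nonzero entry positive) gives (1, -1, -2).

(1, -1, -2)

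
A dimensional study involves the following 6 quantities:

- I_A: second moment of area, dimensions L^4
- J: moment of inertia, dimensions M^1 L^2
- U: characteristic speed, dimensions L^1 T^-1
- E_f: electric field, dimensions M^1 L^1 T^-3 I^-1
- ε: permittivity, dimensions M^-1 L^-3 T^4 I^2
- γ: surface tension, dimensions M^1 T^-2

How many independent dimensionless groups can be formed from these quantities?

2

There are 6 variables and 4 base dimensions (M, L, T, I).
The dimension matrix has rank 4.
Independent dimensionless groups: 6 − 4 = 2.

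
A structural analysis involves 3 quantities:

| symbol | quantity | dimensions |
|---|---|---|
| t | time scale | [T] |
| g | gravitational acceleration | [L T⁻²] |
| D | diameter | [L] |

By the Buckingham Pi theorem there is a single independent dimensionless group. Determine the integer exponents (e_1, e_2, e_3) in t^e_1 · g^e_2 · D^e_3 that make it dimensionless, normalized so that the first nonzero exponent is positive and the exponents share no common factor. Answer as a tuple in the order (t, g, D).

(2, 1, -1)

L: e_1·(0) + e_2·(1) + e_3·(1) = 0
T: e_1·(1) + e_2·(-2) + e_3·(0) = 0
Solving this homogeneous linear system for the smallest-integer solution (first nonzero entry positive) gives (2, 1, -1).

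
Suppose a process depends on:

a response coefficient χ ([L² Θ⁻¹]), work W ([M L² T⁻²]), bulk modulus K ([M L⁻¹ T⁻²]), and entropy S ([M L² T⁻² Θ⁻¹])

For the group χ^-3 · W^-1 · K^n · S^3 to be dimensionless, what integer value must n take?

Balance the M exponent: (1)·n from K, plus −3·(0) − (1) + 3·(1) = 2 from the rest, must sum to zero.
n + 2 = 0, so n = -2.

-2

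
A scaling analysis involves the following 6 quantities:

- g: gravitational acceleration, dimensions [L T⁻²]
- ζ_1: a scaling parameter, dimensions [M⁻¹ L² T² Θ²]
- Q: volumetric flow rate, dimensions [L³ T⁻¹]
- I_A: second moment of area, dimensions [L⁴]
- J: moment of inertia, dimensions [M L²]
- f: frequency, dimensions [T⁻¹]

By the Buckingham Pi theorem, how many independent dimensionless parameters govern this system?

There are 6 variables and 4 base dimensions (M, L, T, Θ).
The dimension matrix has rank 4.
Independent dimensionless groups: 6 − 4 = 2.

2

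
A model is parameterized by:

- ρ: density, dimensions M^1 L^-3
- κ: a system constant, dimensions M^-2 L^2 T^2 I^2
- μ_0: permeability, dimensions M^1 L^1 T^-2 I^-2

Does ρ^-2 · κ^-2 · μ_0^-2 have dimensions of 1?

yes

Sum the exponent of each base dimension across the product:
  M: −2·[ρ]_M − 2·[κ]_M − 2·[μ_0]_M = −2·(1) − 2·(-2) − 2·(1) = 0
  L: −2·[ρ]_L − 2·[κ]_L − 2·[μ_0]_L = −2·(-3) − 2·(2) − 2·(1) = 0
  T: −2·[ρ]_T − 2·[κ]_T − 2·[μ_0]_T = −2·(0) − 2·(2) − 2·(-2) = 0
  I: −2·[ρ]_I − 2·[κ]_I − 2·[μ_0]_I = −2·(0) − 2·(2) − 2·(-2) = 0
All base exponents vanish — dimensionless.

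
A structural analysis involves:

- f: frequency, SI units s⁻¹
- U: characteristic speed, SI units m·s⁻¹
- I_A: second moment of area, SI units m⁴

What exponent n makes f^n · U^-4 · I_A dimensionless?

Balance the T exponent: (-1)·n from f, plus −4·(-1) + (0) = 4 from the rest, must sum to zero.
−n + 4 = 0, so n = 4.

4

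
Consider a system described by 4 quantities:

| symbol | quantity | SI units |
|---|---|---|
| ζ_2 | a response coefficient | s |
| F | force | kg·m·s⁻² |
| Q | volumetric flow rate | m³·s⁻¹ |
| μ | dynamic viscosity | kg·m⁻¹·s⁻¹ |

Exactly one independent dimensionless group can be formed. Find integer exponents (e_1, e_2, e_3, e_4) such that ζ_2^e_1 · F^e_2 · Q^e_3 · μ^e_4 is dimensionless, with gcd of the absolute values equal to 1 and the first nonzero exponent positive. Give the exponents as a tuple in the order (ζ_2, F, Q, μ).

(1, 3, -2, -3)

M: e_1·(0) + e_2·(1) + e_3·(0) + e_4·(1) = 0
L: e_1·(0) + e_2·(1) + e_3·(3) + e_4·(-1) = 0
T: e_1·(1) + e_2·(-2) + e_3·(-1) + e_4·(-1) = 0
Solving this homogeneous linear system for the smallest-integer solution (first nonzero entry positive) gives (1, 3, -2, -3).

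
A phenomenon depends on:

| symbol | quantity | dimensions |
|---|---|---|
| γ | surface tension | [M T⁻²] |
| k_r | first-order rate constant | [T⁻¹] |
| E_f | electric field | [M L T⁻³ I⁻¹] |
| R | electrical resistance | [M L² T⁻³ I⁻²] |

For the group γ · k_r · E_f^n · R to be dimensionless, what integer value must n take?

-2

Balance the M exponent: (1)·n from E_f, plus (1) + (0) + (1) = 2 from the rest, must sum to zero.
n + 2 = 0, so n = -2.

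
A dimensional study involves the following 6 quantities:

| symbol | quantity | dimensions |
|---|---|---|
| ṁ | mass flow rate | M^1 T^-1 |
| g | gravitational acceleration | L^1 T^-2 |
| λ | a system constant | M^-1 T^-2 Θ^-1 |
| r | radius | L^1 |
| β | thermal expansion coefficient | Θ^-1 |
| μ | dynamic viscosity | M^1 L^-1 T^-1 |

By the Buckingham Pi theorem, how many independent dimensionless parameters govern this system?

2

There are 6 variables and 4 base dimensions (M, L, T, Θ).
The dimension matrix has rank 4.
Independent dimensionless groups: 6 − 4 = 2.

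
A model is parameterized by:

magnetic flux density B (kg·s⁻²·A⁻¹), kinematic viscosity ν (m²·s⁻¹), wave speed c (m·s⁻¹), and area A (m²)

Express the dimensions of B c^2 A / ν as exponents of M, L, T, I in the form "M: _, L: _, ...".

Collect each base-dimension exponent across the product:
  M: (1) − (0) + 2·(0) + (0) = 1
  L: (0) − (2) + 2·(1) + (2) = 2
  T: (-2) − (-1) + 2·(-1) + (0) = -3
  I: (-1) − (0) + 2·(0) + (0) = -1
So the dimensions are [M L² T⁻³ I⁻¹].

M: 1, L: 2, T: -3, I: -1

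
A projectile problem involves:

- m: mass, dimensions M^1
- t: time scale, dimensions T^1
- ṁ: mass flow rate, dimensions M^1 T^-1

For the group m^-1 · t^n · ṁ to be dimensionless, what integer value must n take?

Balance the T exponent: (1)·n from t, plus −(0) + (-1) = -1 from the rest, must sum to zero.
n − 1 = 0, so n = 1.

1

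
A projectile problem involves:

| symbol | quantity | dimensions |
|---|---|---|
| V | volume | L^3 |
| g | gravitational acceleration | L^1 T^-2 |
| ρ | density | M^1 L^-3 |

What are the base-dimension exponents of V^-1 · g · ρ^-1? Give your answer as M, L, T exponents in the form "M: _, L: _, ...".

Collect each base-dimension exponent across the product:
  M: −(0) + (0) − (1) = -1
  L: −(3) + (1) − (-3) = 1
  T: −(0) + (-2) − (0) = -2
So the dimensions are [M⁻¹ L T⁻²].

M: -1, L: 1, T: -2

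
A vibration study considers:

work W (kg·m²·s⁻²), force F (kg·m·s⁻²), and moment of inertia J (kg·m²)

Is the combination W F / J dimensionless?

no

Sum the exponent of each base dimension across the product:
  M: [W]_M + [F]_M − [J]_M = (1) + (1) − (1) = 1
  L: [W]_L + [F]_L − [J]_L = (2) + (1) − (2) = 1
  T: [W]_T + [F]_T − [J]_T = (-2) + (-2) − (0) = -4
Net dimensions [M L T⁻⁴] ≠ [1] — not dimensionless.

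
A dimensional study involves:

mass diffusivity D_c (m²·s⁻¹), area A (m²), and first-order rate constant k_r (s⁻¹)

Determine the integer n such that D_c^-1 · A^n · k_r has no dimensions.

Balance the L exponent: (2)·n from A, plus −(2) + (0) = -2 from the rest, must sum to zero.
2n − 2 = 0, so n = 1.

1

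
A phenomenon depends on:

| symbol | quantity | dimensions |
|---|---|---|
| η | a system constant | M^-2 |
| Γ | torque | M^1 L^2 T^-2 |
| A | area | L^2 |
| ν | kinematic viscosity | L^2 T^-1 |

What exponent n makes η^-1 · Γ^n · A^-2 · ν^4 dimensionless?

-2

Balance the M exponent: (1)·n from Γ, plus −(-2) − 2·(0) + 4·(0) = 2 from the rest, must sum to zero.
n + 2 = 0, so n = -2.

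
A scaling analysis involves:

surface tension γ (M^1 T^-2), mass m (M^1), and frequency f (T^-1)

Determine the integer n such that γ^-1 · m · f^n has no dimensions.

Balance the T exponent: (-1)·n from f, plus −(-2) + (0) = 2 from the rest, must sum to zero.
−n + 2 = 0, so n = 2.

2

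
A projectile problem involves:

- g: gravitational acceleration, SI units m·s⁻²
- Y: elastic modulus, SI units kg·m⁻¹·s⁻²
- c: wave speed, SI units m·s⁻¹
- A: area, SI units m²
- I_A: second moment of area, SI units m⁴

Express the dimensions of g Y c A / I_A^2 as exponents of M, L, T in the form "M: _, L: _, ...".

Collect each base-dimension exponent across the product:
  M: (0) + (1) + (0) + (0) − 2·(0) = 1
  L: (1) + (-1) + (1) + (2) − 2·(4) = -5
  T: (-2) + (-2) + (-1) + (0) − 2·(0) = -5
So the dimensions are [M L⁻⁵ T⁻⁵].

M: 1, L: -5, T: -5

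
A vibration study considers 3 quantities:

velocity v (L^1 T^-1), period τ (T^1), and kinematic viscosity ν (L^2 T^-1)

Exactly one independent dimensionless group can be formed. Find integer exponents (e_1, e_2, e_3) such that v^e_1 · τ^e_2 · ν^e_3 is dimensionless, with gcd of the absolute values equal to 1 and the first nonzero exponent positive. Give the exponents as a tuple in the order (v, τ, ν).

L: e_1·(1) + e_2·(0) + e_3·(2) = 0
T: e_1·(-1) + e_2·(1) + e_3·(-1) = 0
Solving this homogeneous linear system for the smallest-integer solution (first nonzero entry positive) gives (2, 1, -1).

(2, 1, -1)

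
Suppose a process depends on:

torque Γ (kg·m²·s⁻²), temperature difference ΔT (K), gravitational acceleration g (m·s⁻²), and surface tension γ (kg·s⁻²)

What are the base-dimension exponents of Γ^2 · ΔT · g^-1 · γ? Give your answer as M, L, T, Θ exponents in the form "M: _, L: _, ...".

M: 3, L: 3, T: -4, Θ: 1

Collect each base-dimension exponent across the product:
  M: 2·(1) + (0) − (0) + (1) = 3
  L: 2·(2) + (0) − (1) + (0) = 3
  T: 2·(-2) + (0) − (-2) + (-2) = -4
  Θ: 2·(0) + (1) − (0) + (0) = 1
So the dimensions are [M³ L³ T⁻⁴ Θ].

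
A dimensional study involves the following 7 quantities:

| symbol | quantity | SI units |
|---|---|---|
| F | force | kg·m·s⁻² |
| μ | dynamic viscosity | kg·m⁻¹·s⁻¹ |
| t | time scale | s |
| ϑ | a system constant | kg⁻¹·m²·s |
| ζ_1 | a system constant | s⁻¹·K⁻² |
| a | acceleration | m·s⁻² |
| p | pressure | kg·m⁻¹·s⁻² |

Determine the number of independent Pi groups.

3

There are 7 variables and 4 base dimensions (M, L, T, Θ).
The dimension matrix has rank 4.
Independent dimensionless groups: 7 − 4 = 3.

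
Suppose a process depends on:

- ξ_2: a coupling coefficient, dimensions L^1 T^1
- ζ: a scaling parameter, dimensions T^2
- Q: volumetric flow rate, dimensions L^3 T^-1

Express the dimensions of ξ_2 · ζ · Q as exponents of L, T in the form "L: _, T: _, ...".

Collect each base-dimension exponent across the product:
  L: (1) + (0) + (3) = 4
  T: (1) + (2) + (-1) = 2
So the dimensions are [L⁴ T²].

L: 4, T: 2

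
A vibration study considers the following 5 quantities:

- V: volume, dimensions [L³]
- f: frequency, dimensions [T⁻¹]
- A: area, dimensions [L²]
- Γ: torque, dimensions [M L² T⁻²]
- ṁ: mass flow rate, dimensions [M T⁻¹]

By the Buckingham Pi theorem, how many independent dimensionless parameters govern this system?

There are 5 variables and 3 base dimensions (M, L, T).
The dimension matrix has rank 3.
Independent dimensionless groups: 5 − 3 = 2.

2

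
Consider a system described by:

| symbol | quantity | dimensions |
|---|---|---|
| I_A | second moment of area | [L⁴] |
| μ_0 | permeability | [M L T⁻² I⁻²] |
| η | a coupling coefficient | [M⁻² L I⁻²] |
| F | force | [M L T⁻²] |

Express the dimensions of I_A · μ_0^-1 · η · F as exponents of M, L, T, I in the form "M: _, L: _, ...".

M: -2, L: 5, T: 0, I: 0

Collect each base-dimension exponent across the product:
  M: (0) − (1) + (-2) + (1) = -2
  L: (4) − (1) + (1) + (1) = 5
  T: (0) − (-2) + (0) + (-2) = 0
  I: (0) − (-2) + (-2) + (0) = 0
So the dimensions are [M⁻² L⁵].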